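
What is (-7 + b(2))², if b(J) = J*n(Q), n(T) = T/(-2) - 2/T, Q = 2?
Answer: 121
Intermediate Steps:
n(T) = -2/T - T/2 (n(T) = T*(-½) - 2/T = -T/2 - 2/T = -2/T - T/2)
b(J) = -2*J (b(J) = J*(-2/2 - ½*2) = J*(-2*½ - 1) = J*(-1 - 1) = J*(-2) = -2*J)
(-7 + b(2))² = (-7 - 2*2)² = (-7 - 4)² = (-11)² = 121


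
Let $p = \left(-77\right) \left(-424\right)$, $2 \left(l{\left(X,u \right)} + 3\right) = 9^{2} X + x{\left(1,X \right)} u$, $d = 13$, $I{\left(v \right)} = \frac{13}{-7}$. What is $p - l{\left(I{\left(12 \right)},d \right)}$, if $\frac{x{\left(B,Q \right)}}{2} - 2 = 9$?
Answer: $\frac{456165}{14} \approx 32583.0$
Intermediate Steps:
$x{\left(B,Q \right)} = 22$ ($x{\left(B,Q \right)} = 4 + 2 \cdot 9 = 4 + 18 = 22$)
$I{\left(v \right)} = - \frac{13}{7}$ ($I{\left(v \right)} = 13 \left(- \frac{1}{7}\right) = - \frac{13}{7}$)
$l{\left(X,u \right)} = -3 + 11 u + \frac{81 X}{2}$ ($l{\left(X,u \right)} = -3 + \frac{9^{2} X + 22 u}{2} = -3 + \frac{81 X + 22 u}{2} = -3 + \frac{22 u + 81 X}{2} = -3 + \left(11 u + \frac{81 X}{2}\right) = -3 + 11 u + \frac{81 X}{2}$)
$p = 32648$
$p - l{\left(I{\left(12 \right)},d \right)} = 32648 - \left(-3 + 11 \cdot 13 + \frac{81}{2} \left(- \frac{13}{7}\right)\right) = 32648 - \left(-3 + 143 - \frac{1053}{14}\right) = 32648 - \frac{907}{14} = \frac{456165}{14}$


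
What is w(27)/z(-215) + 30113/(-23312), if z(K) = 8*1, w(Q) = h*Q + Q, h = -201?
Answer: -15765713/23312 ≈ -676.29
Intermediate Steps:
w(Q) = -200*Q (w(Q) = -201*Q + Q = -200*Q)
z(K) = 8
w(27)/z(-215) + 30113/(-23312) = -200*27/8 + 30113/(-23312) = -5400*1/8 + 30113*(-1/23312) = -675 - 30113/23312 = -15765713/23312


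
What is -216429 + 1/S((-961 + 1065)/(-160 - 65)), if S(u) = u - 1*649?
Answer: -31626553566/146129 ≈ -2.1643e+5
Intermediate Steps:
S(u) = -649 + u (S(u) = u - 649 = -649 + u)
-216429 + 1/S((-961 + 1065)/(-160 - 65)) = -216429 + 1/(-649 + (-961 + 1065)/(-160 - 65)) = -216429 + 1/(-649 + 104/(-225)) = -216429 + 1/(-649 + 104*(-1/225)) = -216429 + 1/(-649 - 104/225) = -216429 + 1/(-146129/225) = -216429 - 225/146129 = -31626553566/146129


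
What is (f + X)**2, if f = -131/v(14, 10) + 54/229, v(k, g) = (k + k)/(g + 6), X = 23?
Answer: 6847397001/2569609 ≈ 2664.8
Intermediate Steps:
v(k, g) = 2*k/(6 + g) (v(k, g) = (2*k)/(6 + g) = 2*k/(6 + g))
f = -119618/1603 (f = -131/(2*14/(6 + 10)) + 54/229 = -131/(2*14/16) + 54*(1/229) = -131/(2*14*(1/16)) + 54/229 = -131/7/4 + 54/229 = -131*4/7 + 54/229 = -524/7 + 54/229 = -119618/1603 ≈ -74.621)
(f + X)**2 = (-119618/1603 + 23)**2 = (-82749/1603)**2 = 6847397001/2569609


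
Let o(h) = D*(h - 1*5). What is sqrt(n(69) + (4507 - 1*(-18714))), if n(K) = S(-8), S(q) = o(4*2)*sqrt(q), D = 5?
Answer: sqrt(23221 + 30*I*sqrt(2)) ≈ 152.38 + 0.139*I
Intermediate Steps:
o(h) = -25 + 5*h (o(h) = 5*(h - 1*5) = 5*(h - 5) = 5*(-5 + h) = -25 + 5*h)
S(q) = 15*sqrt(q) (S(q) = (-25 + 5*(4*2))*sqrt(q) = (-25 + 5*8)*sqrt(q) = (-25 + 40)*sqrt(q) = 15*sqrt(q))
n(K) = 30*I*sqrt(2) (n(K) = 15*sqrt(-8) = 15*(2*I*sqrt(2)) = 30*I*sqrt(2))
sqrt(n(69) + (4507 - 1*(-18714))) = sqrt(30*I*sqrt(2) + (4507 - 1*(-18714))) = sqrt(30*I*sqrt(2) + (4507 + 18714)) = sqrt(30*I*sqrt(2) + 23221) = sqrt(23221 + 30*I*sqrt(2))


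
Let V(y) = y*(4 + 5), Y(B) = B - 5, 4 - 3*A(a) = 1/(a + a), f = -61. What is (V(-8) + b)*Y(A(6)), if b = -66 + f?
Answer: 26467/36 ≈ 735.19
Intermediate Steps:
A(a) = 4/3 - 1/(6*a) (A(a) = 4/3 - 1/(3*(a + a)) = 4/3 - 1/(2*a)/3 = 4/3 - 1/(6*a))
b = -127 (b = -66 - 61 = -127)
Y(B) = -5 + B
V(y) = 9*y (V(y) = y*9 = 9*y)
(V(-8) + b)*Y(A(6)) = (9*(-8) - 127)*(-5 + (⅙)*(-1 + 8*6)/6) = (-72 - 127)*(-5 + (⅙)*(⅙)*(-1 + 48)) = -199*(-5 + (⅙)*(⅙)*47) = -199*(-5 + 47/36) = -199*(-133/36) = 26467/36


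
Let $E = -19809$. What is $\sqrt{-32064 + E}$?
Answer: $i \sqrt{51873} \approx 227.76 i$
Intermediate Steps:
$\sqrt{-32064 + E} = \sqrt{-32064 - 19809} = \sqrt{-51873} = i \sqrt{51873}$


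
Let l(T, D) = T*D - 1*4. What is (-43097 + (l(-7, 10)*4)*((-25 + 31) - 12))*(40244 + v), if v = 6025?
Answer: -1911881349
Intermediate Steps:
l(T, D) = -4 + D*T (l(T, D) = D*T - 4 = -4 + D*T)
(-43097 + (l(-7, 10)*4)*((-25 + 31) - 12))*(40244 + v) = (-43097 + ((-4 + 10*(-7))*4)*((-25 + 31) - 12))*(40244 + 6025) = (-43097 + ((-4 - 70)*4)*(6 - 12))*46269 = (-43097 - 74*4*(-6))*46269 = (-43097 - 296*(-6))*46269 = (-43097 + 1776)*46269 = -41321*46269 = -1911881349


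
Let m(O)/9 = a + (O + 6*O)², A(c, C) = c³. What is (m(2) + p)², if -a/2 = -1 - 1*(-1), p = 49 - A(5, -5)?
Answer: 2849344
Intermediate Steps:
p = -76 (p = 49 - 1*5³ = 49 - 1*125 = 49 - 125 = -76)
a = 0 (a = -2*(-1 - 1*(-1)) = -2*(-1 + 1) = -2*0 = 0)
m(O) = 441*O² (m(O) = 9*(0 + (O + 6*O)²) = 9*(0 + (7*O)²) = 9*(0 + 49*O²) = 9*(49*O²) = 441*O²)
(m(2) + p)² = (441*2² - 76)² = (441*4 - 76)² = (1764 - 76)² = 1688² = 2849344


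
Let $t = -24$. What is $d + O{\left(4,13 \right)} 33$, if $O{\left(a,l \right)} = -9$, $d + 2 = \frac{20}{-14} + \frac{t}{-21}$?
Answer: $- \frac{2095}{7} \approx -299.29$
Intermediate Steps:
$d = - \frac{16}{7}$ ($d = -2 + \left(\frac{20}{-14} - \frac{24}{-21}\right) = -2 + \left(20 \left(- \frac{1}{14}\right) - - \frac{8}{7}\right) = -2 + \left(- \frac{10}{7} + \frac{8}{7}\right) = -2 - \frac{2}{7} = - \frac{16}{7} \approx -2.2857$)
$d + O{\left(4,13 \right)} 33 = - \frac{16}{7} - 297 = - \frac{2095}{7}$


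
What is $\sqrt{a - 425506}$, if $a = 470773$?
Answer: $\sqrt{45267} \approx 212.76$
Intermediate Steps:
$\sqrt{a - 425506} = \sqrt{470773 - 425506} = \sqrt{45267}$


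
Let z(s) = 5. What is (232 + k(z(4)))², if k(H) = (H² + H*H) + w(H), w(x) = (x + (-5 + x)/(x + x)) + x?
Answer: 85264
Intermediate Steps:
w(x) = 2*x + (-5 + x)/(2*x) (w(x) = (x + (-5 + x)/((2*x))) + x = (x + (-5 + x)*(1/(2*x))) + x = (x + (-5 + x)/(2*x)) + x = 2*x + (-5 + x)/(2*x))
k(H) = 2*H² + (-5 + H*(1 + 4*H))/(2*H) (k(H) = (H² + H*H) + (-5 + H*(1 + 4*H))/(2*H) = (H² + H²) + (-5 + H*(1 + 4*H))/(2*H) = 2*H² + (-5 + H*(1 + 4*H))/(2*H))
(232 + k(z(4)))² = (232 + (½)*(-5 + 4*5³ + 5*(1 + 4*5))/5)² = (232 + (½)*(⅕)*(-5 + 4*125 + 5*(1 + 20)))² = (232 + (½)*(⅕)*(-5 + 500 + 5*21))² = (232 + (½)*(⅕)*(-5 + 500 + 105))² = (232 + (½)*(⅕)*600)² = (232 + 60)² = 292² = 85264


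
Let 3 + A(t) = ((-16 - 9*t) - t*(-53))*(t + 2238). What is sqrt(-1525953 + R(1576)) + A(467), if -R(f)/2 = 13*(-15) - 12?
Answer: 55539057 + I*sqrt(1525539) ≈ 5.5539e+7 + 1235.1*I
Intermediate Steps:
R(f) = 414 (R(f) = -2*(13*(-15) - 12) = -2*(-195 - 12) = -2*(-207) = 414)
A(t) = -3 + (-16 + 44*t)*(2238 + t) (A(t) = -3 + ((-16 - 9*t) - t*(-53))*(t + 2238) = -3 + ((-16 - 9*t) - (-53)*t)*(2238 + t) = -3 + ((-16 - 9*t) + 53*t)*(2238 + t) = -3 + (-16 + 44*t)*(2238 + t))
sqrt(-1525953 + R(1576)) + A(467) = sqrt(-1525953 + 414) + (-35811 + 44*467**2 + 98456*467) = sqrt(-1525539) + (-35811 + 44*218089 + 45978952) = I*sqrt(1525539) + (-35811 + 9595916 + 45978952) = I*sqrt(1525539) + 55539057 = 55539057 + I*sqrt(1525539)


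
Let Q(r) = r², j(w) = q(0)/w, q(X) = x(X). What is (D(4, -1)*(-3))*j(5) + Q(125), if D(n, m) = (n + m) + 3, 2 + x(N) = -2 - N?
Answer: 78197/5 ≈ 15639.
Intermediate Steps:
x(N) = -4 - N (x(N) = -2 + (-2 - N) = -4 - N)
q(X) = -4 - X
D(n, m) = 3 + m + n (D(n, m) = (m + n) + 3 = 3 + m + n)
j(w) = -4/w (j(w) = (-4 - 1*0)/w = (-4 + 0)/w = -4/w)
(D(4, -1)*(-3))*j(5) + Q(125) = ((3 - 1 + 4)*(-3))*(-4/5) + 125² = (6*(-3))*(-4*⅕) + 15625 = -18*(-⅘) + 15625 = 72/5 + 15625 = 78197/5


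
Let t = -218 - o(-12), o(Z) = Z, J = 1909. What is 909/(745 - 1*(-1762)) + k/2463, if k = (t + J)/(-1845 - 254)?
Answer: 4695112412/12960781359 ≈ 0.36226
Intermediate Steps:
t = -206 (t = -218 - 1*(-12) = -218 + 12 = -206)
k = -1703/2099 (k = (-206 + 1909)/(-1845 - 254) = 1703/(-2099) = 1703*(-1/2099) = -1703/2099 ≈ -0.81134)
909/(745 - 1*(-1762)) + k/2463 = 909/(745 - 1*(-1762)) - 1703/2099/2463 = 909/(745 + 1762) - 1703/2099*1/2463 = 909/2507 - 1703/5169837 = 4695112412/12960781359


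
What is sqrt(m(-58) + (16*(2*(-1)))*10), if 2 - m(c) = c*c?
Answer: I*sqrt(3682) ≈ 60.68*I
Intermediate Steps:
m(c) = 2 - c**2 (m(c) = 2 - c*c = 2 - c**2)
sqrt(m(-58) + (16*(2*(-1)))*10) = sqrt((2 - 1*(-58)**2) + (16*(2*(-1)))*10) = sqrt((2 - 1*3364) + (16*(-2))*10) = sqrt((2 - 3364) - 32*10) = sqrt(-3362 - 320) = sqrt(-3682) = I*sqrt(3682)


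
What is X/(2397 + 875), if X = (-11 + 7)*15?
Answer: -15/818 ≈ -0.018337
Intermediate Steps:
X = -60 (X = -4*15 = -60)
X/(2397 + 875) = -60/(2397 + 875) = -60/3272 = -60*1/3272 = -15/818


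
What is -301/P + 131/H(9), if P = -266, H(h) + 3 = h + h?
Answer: 5623/570 ≈ 9.8649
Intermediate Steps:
H(h) = -3 + 2*h (H(h) = -3 + (h + h) = -3 + 2*h)
-301/P + 131/H(9) = -301/(-266) + 131/(-3 + 2*9) = -301*(-1/266) + 131/(-3 + 18) = 43/38 + 131/15 = 5623/570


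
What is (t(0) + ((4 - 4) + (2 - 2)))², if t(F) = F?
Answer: 0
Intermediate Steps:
(t(0) + ((4 - 4) + (2 - 2)))² = (0 + ((4 - 4) + (2 - 2)))² = (0 + (0 + 0))² = (0 + 0)² = 0² = 0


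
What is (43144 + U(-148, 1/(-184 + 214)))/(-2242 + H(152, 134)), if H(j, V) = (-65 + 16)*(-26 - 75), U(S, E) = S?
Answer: 42996/2707 ≈ 15.883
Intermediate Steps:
H(j, V) = 4949 (H(j, V) = -49*(-101) = 4949)
(43144 + U(-148, 1/(-184 + 214)))/(-2242 + H(152, 134)) = (43144 - 148)/(-2242 + 4949) = 42996/2707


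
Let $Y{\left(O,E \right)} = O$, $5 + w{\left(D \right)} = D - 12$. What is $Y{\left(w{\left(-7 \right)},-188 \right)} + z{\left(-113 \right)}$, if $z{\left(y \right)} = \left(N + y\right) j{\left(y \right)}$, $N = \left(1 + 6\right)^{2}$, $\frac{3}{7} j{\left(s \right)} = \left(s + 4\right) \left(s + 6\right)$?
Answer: $- \frac{5225096}{3} \approx -1.7417 \cdot 10^{6}$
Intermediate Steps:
$w{\left(D \right)} = -17 + D$ ($w{\left(D \right)} = -5 + \left(D - 12\right) = -5 + \left(-12 + D\right) = -17 + D$)
$j{\left(s \right)} = \frac{7 \left(4 + s\right) \left(6 + s\right)}{3}$ ($j{\left(s \right)} = \frac{7 \left(s + 4\right) \left(s + 6\right)}{3} = \frac{7 \left(4 + s\right) \left(6 + s\right)}{3}$)
$N = 49$ ($N = 7^{2} = 49$)
$z{\left(y \right)} = \left(49 + y\right) \left(56 + \frac{7 y^{2}}{3} + \frac{70 y}{3}\right)$
$Y{\left(w{\left(-7 \right)},-188 \right)} + z{\left(-113 \right)} = \left(-17 - 7\right) + \frac{7 \left(49 - 113\right) \left(24 + \left(-113\right)^{2} + 10 \left(-113\right)\right)}{3} = -24 + \frac{7}{3} \left(-64\right) \left(24 + 12769 - 1130\right) = -24 + \frac{7}{3} \left(-64\right) 11663 = -24 - \frac{5225024}{3} = - \frac{5225096}{3}$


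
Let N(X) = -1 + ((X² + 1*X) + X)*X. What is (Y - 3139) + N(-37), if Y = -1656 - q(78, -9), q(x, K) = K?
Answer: -52702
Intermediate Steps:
N(X) = -1 + X*(X² + 2*X) (N(X) = -1 + ((X² + X) + X)*X = -1 + ((X + X²) + X)*X = -1 + (X² + 2*X)*X = -1 + X*(X² + 2*X))
Y = -1647 (Y = -1656 - 1*(-9) = -1656 + 9 = -1647)
(Y - 3139) + N(-37) = (-1647 - 3139) + (-1 + (-37)³ + 2*(-37)²) = -4786 + (-1 - 50653 + 2*1369) = -4786 + (-1 - 50653 + 2738) = -4786 - 47916 = -52702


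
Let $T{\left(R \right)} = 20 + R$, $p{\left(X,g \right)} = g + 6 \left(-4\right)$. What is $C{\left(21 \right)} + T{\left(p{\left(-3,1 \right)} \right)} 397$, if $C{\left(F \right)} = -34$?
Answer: $-1225$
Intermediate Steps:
$p{\left(X,g \right)} = -24 + g$ ($p{\left(X,g \right)} = g - 24 = -24 + g$)
$C{\left(21 \right)} + T{\left(p{\left(-3,1 \right)} \right)} 397 = -34 + \left(20 + \left(-24 + 1\right)\right) 397 = -34 + \left(20 - 23\right) 397 = -34 - 1191 = -1225$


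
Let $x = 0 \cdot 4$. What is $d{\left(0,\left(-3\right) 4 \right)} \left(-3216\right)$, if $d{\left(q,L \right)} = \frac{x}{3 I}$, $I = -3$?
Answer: $0$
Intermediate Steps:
$x = 0$
$d{\left(q,L \right)} = 0$ ($d{\left(q,L \right)} = \frac{0}{3 \left(-3\right)} = \frac{0}{-9} = 0 \left(- \frac{1}{9}\right) = 0$)
$d{\left(0,\left(-3\right) 4 \right)} \left(-3216\right) = 0 \left(-3216\right) = 0$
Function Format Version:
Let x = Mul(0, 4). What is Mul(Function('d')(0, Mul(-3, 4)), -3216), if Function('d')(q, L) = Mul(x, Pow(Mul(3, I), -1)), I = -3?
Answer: 0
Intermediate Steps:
x = 0
Function('d')(q, L) = 0 (Function('d')(q, L) = Mul(0, Pow(Mul(3, -3), -1)) = Mul(0, Pow(-9, -1)) = Mul(0, Rational(-1, 9)) = 0)
Mul(Function('d')(0, Mul(-3, 4)), -3216) = Mul(0, -3216) = 0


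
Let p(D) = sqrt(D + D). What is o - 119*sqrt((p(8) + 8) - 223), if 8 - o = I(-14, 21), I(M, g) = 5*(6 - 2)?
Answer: -12 - 119*I*sqrt(211) ≈ -12.0 - 1728.6*I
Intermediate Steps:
I(M, g) = 20 (I(M, g) = 5*4 = 20)
p(D) = sqrt(2)*sqrt(D) (p(D) = sqrt(2*D) = sqrt(2)*sqrt(D))
o = -12 (o = 8 - 1*20 = 8 - 20 = -12)
o - 119*sqrt((p(8) + 8) - 223) = -12 - 119*sqrt((sqrt(2)*sqrt(8) + 8) - 223) = -12 - 119*sqrt((sqrt(2)*(2*sqrt(2)) + 8) - 223) = -12 - 119*sqrt((4 + 8) - 223) = -12 - 119*sqrt(12 - 223) = -12 - 119*I*sqrt(211)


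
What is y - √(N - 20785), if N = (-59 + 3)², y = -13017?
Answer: -13017 - 3*I*√1961 ≈ -13017.0 - 132.85*I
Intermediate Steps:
N = 3136 (N = (-56)² = 3136)
y - √(N - 20785) = -13017 - √(3136 - 20785) = -13017 - √(-17649) = -13017 - 3*I*√1961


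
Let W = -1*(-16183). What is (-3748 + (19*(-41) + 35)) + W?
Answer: 11691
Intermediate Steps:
W = 16183
(-3748 + (19*(-41) + 35)) + W = (-3748 + (19*(-41) + 35)) + 16183 = (-3748 + (-779 + 35)) + 16183 = (-3748 - 744) + 16183 = -4492 + 16183 = 11691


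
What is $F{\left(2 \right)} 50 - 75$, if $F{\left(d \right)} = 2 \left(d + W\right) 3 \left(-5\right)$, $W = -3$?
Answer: $1425$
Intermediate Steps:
$F{\left(d \right)} = 90 - 30 d$ ($F{\left(d \right)} = 2 \left(d - 3\right) 3 \left(-5\right) = 2 \left(-3 + d\right) 3 \left(-5\right) = 2 \left(-9 + 3 d\right) \left(-5\right) = \left(-18 + 6 d\right) \left(-5\right) = 90 - 30 d$)
$F{\left(2 \right)} 50 - 75 = \left(90 - 60\right) 50 - 75 = 30 \cdot 50 - 75 = 1500 - 75 = 1425$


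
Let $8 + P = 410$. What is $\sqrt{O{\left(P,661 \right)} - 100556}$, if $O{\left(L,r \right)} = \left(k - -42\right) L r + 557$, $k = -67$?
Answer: $i \sqrt{6743049} \approx 2596.7 i$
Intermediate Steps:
$P = 402$ ($P = -8 + 410 = 402$)
$O{\left(L,r \right)} = 557 - 25 L r$ ($O{\left(L,r \right)} = \left(-67 - -42\right) L r + 557 = \left(-67 + 42\right) L r + 557 = - 25 L r + 557 = 557 - 25 L r$)
$\sqrt{O{\left(P,661 \right)} - 100556} = \sqrt{\left(557 - 10050 \cdot 661\right) - 100556} = \sqrt{\left(557 - 6643050\right) - 100556} = \sqrt{-6642493 - 100556} = \sqrt{-6743049} = i \sqrt{6743049}$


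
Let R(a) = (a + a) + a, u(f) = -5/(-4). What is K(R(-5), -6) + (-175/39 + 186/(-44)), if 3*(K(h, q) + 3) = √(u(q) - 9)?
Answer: -10051/858 + I*√31/6 ≈ -11.714 + 0.92796*I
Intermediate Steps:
u(f) = 5/4 (u(f) = -5*(-¼) = 5/4)
R(a) = 3*a (R(a) = 2*a + a = 3*a)
K(h, q) = -3 + I*√31/6 (K(h, q) = -3 + √(5/4 - 9)/3 = -3 + √(-31/4)/3 = -3 + (I*√31/2)/3 = -3 + I*√31/6)
K(R(-5), -6) + (-175/39 + 186/(-44)) = (-3 + I*√31/6) + (-175/39 + 186/(-44)) = (-3 + I*√31/6) + (-175*1/39 + 186*(-1/44)) = (-3 + I*√31/6) + (-175/39 - 93/22) = (-3 + I*√31/6) - 7477/858 = -10051/858 + I*√31/6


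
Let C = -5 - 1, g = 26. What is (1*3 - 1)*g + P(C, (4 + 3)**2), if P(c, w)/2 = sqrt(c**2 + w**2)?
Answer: 52 + 2*sqrt(2437) ≈ 150.73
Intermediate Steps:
C = -6
P(c, w) = 2*sqrt(c**2 + w**2)
(1*3 - 1)*g + P(C, (4 + 3)**2) = (1*3 - 1)*26 + 2*sqrt((-6)**2 + ((4 + 3)**2)**2) = (3 - 1)*26 + 2*sqrt(36 + (7**2)**2) = 2*26 + 2*sqrt(36 + 49**2) = 52 + 2*sqrt(36 + 2401) = 52 + 2*sqrt(2437)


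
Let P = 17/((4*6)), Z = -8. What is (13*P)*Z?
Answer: -221/3 ≈ -73.667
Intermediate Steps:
P = 17/24 ≈ 0.70833
(13*P)*Z = (13*(17/24))*(-8) = (221/24)*(-8) = -221/3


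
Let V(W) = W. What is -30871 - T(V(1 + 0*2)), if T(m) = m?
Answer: -30872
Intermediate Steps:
-30871 - T(V(1 + 0*2)) = -30871 - (1 + 0*2) = -30871 - (1 + 0) = -30871 - 1*1 = -30871 - 1 = -30872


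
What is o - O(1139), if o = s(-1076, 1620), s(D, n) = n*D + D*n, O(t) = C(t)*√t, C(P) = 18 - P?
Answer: -3486240 + 1121*√1139 ≈ -3.4484e+6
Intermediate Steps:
O(t) = √t*(18 - t) (O(t) = (18 - t)*√t = √t*(18 - t))
s(D, n) = 2*D*n (s(D, n) = D*n + D*n = 2*D*n)
o = -3486240 (o = 2*(-1076)*1620 = -3486240)
o - O(1139) = -3486240 - √1139*(18 - 1*1139) = -3486240 - √1139*(18 - 1139) = -3486240 - √1139*(-1121) = -3486240 - (-1121)*√1139 = -3486240 + 1121*√1139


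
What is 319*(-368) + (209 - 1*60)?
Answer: -117243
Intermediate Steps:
319*(-368) + (209 - 1*60) = -117392 + (209 - 60) = -117392 + 149 = -117243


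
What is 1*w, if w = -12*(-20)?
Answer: 240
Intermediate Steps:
w = 240
1*w = 1*240 = 240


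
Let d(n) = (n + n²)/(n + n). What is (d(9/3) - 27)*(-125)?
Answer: 3125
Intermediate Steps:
d(n) = (n + n²)/(2*n) (d(n) = (n + n²)/((2*n)) = (n + n²)*(1/(2*n)) = (n + n²)/(2*n))
(d(9/3) - 27)*(-125) = ((½ + (9/3)/2) - 27)*(-125) = ((½ + (9*(⅓))/2) - 27)*(-125) = ((½ + (½)*3) - 27)*(-125) = ((½ + 3/2) - 27)*(-125) = (2 - 27)*(-125) = -25*(-125) = 3125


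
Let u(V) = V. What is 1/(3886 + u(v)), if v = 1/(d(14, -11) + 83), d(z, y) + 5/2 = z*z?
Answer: 553/2148960 ≈ 0.00025733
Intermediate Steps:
d(z, y) = -5/2 + z² (d(z, y) = -5/2 + z*z = -5/2 + z²)
v = 2/553 (v = 1/((-5/2 + 14²) + 83) = 1/((-5/2 + 196) + 83) = 1/(387/2 + 83) = 1/(553/2) = 2/553 ≈ 0.0036166)
1/(3886 + u(v)) = 1/(3886 + 2/553) = 1/(2148960/553) = 553/2148960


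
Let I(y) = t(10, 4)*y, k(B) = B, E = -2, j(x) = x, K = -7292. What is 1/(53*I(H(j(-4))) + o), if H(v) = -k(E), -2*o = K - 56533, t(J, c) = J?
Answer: 2/65945 ≈ 3.0328e-5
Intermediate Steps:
o = 63825/2 (o = -(-7292 - 56533)/2 = -1/2*(-63825) = 63825/2 ≈ 31913.)
H(v) = 2 (H(v) = -1*(-2) = 2)
I(y) = 10*y
1/(53*I(H(j(-4))) + o) = 1/(53*(10*2) + 63825/2) = 1/(53*20 + 63825/2) = 1/(1060 + 63825/2) = 1/(65945/2) = 2/65945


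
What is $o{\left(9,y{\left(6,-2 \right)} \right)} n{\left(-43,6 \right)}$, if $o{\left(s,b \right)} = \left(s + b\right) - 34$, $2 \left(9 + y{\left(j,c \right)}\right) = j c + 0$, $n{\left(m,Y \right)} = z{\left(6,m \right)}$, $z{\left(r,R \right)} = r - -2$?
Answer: $-320$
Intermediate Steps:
$z{\left(r,R \right)} = 2 + r$ ($z{\left(r,R \right)} = r + 2 = 2 + r$)
$n{\left(m,Y \right)} = 8$ ($n{\left(m,Y \right)} = 2 + 6 = 8$)
$y{\left(j,c \right)} = -9 + \frac{c j}{2}$ ($y{\left(j,c \right)} = -9 + \frac{j c + 0}{2} = -9 + \frac{c j + 0}{2} = -9 + \frac{c j}{2}$)
$o{\left(s,b \right)} = -34 + b + s$ ($o{\left(s,b \right)} = \left(b + s\right) - 34 = -34 + b + s$)
$o{\left(9,y{\left(6,-2 \right)} \right)} n{\left(-43,6 \right)} = \left(-34 - \left(9 + 1 \cdot 6\right) + 9\right) 8 = \left(-34 - 15 + 9\right) 8 = \left(-40\right) 8 = -320$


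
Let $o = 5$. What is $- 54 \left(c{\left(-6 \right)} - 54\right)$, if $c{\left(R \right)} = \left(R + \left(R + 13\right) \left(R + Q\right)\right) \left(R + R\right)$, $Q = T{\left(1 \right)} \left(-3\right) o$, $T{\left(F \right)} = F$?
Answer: $-96228$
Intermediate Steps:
$Q = -15$ ($Q = 1 \left(-3\right) 5 = \left(-3\right) 5 = -15$)
$c{\left(R \right)} = 2 R \left(R + \left(-15 + R\right) \left(13 + R\right)\right)$ ($c{\left(R \right)} = \left(R + \left(R + 13\right) \left(R - 15\right)\right) \left(R + R\right) = \left(R + \left(13 + R\right) \left(-15 + R\right)\right) 2 R = \left(R + \left(-15 + R\right) \left(13 + R\right)\right) 2 R = 2 R \left(R + \left(-15 + R\right) \left(13 + R\right)\right)$)
$- 54 \left(c{\left(-6 \right)} - 54\right) = - 54 \left(2 \left(-6\right) \left(-195 + \left(-6\right)^{2} - -6\right) - 54\right) = - 54 \left(2 \left(-6\right) \left(-195 + 36 + 6\right) - 54\right) = - 54 \left(2 \left(-6\right) \left(-153\right) - 54\right) = - 54 \left(1836 - 54\right) = \left(-54\right) 1782 = -96228$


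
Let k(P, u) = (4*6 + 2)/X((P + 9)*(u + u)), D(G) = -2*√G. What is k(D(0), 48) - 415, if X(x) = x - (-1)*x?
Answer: -358547/864 ≈ -414.98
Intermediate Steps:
X(x) = 2*x (X(x) = x + x = 2*x)
k(P, u) = 13/(2*u*(9 + P)) (k(P, u) = (4*6 + 2)/((2*((P + 9)*(u + u)))) = (24 + 2)/((2*((9 + P)*(2*u)))) = 26/((2*(2*u*(9 + P)))) = 26/((4*u*(9 + P))) = 26*(1/(4*u*(9 + P))) = 13/(2*u*(9 + P)))
k(D(0), 48) - 415 = (13/2)/(48*(9 - 2*√0)) - 415 = (13/2)*(1/48)/(9 - 2*0) - 415 = (13/2)*(1/48)/(9 + 0) - 415 = (13/2)*(1/48)/9 - 415 = (13/2)*(1/48)*(⅑) - 415 = 13/864 - 415 = -358547/864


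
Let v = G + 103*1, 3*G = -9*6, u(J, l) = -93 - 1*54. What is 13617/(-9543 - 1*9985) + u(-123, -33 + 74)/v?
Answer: -4028061/1659880 ≈ -2.4267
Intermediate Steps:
u(J, l) = -147 (u(J, l) = -93 - 54 = -147)
G = -18 (G = (-9*6)/3 = (⅓)*(-54) = -18)
v = 85 (v = -18 + 103*1 = -18 + 103 = 85)
13617/(-9543 - 1*9985) + u(-123, -33 + 74)/v = 13617/(-9543 - 1*9985) - 147/85 = 13617/(-9543 - 9985) - 147*1/85 = 13617/(-19528) - 147/85 = 13617*(-1/19528) - 147/85 = -13617/19528 - 147/85 = -4028061/1659880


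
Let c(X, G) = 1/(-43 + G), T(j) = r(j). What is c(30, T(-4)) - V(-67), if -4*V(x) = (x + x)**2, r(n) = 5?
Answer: 170581/38 ≈ 4489.0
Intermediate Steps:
V(x) = -x**2 (V(x) = -(x + x)**2/4 = -4*x**2/4 = -x**2)
T(j) = 5
c(30, T(-4)) - V(-67) = 1/(-43 + 5) - (-1)*(-67)**2 = 1/(-38) - (-1)*4489 = -1/38 - 1*(-4489) = -1/38 + 4489 = 170581/38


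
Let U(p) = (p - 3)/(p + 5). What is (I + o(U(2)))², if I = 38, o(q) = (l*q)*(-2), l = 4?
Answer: 75076/49 ≈ 1532.2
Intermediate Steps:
U(p) = (-3 + p)/(5 + p)
o(q) = -8*q (o(q) = (4*q)*(-2) = -8*q)
(I + o(U(2)))² = (38 - 8*(-3 + 2)/(5 + 2))² = (38 - 8*(-1)/7)² = (38 - 8*(-⅐))² = (38 + 8/7)² = (274/7)² = 75076/49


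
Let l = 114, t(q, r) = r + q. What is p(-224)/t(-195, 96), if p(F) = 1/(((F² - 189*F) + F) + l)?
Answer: -1/9147798 ≈ -1.0932e-7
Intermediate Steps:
t(q, r) = q + r
p(F) = 1/(114 + F² - 188*F) (p(F) = 1/(((F² - 189*F) + F) + 114) = 1/((F² - 188*F) + 114) = 1/(114 + F² - 188*F))
p(-224)/t(-195, 96) = 1/((114 + (-224)² - 188*(-224))*(-195 + 96)) = 1/((114 + 50176 + 42112)*(-99)) = -1/99/92402 = (1/92402)*(-1/99) = -1/9147798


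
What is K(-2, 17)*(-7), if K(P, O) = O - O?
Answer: 0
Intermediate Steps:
K(P, O) = 0
K(-2, 17)*(-7) = 0*(-7) = 0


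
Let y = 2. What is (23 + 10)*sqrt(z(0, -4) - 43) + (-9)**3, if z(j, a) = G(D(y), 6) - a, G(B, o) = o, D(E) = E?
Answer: -729 + 33*I*sqrt(33) ≈ -729.0 + 189.57*I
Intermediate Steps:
z(j, a) = 6 - a
(23 + 10)*sqrt(z(0, -4) - 43) + (-9)**3 = (23 + 10)*sqrt((6 - 1*(-4)) - 43) + (-9)**3 = 33*sqrt((6 + 4) - 43) - 729 = 33*sqrt(10 - 43) - 729 = 33*sqrt(-33) - 729 = 33*(I*sqrt(33)) - 729 = 33*I*sqrt(33) - 729 = -729 + 33*I*sqrt(33)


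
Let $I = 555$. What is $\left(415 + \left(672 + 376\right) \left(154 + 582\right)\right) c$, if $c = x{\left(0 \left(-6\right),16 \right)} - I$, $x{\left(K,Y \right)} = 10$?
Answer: $-420599935$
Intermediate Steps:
$c = -545$ ($c = 10 - 555 = -545$)
$\left(415 + \left(672 + 376\right) \left(154 + 582\right)\right) c = \left(415 + \left(672 + 376\right) \left(154 + 582\right)\right) \left(-545\right) = \left(415 + 1048 \cdot 736\right) \left(-545\right) = \left(415 + 771328\right) \left(-545\right) = 771743 \left(-545\right) = -420599935$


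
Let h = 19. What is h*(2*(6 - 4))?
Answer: 76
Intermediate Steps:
h*(2*(6 - 4)) = 19*(2*(6 - 4)) = 19*(2*2) = 19*4 = 76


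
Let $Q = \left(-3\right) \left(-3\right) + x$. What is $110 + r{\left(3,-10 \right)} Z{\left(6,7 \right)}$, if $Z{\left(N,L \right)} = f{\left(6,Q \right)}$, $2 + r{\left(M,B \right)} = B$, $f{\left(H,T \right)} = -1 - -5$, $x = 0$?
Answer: $62$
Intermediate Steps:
$Q = 9$ ($Q = \left(-3\right) \left(-3\right) + 0 = 9 + 0 = 9$)
$f{\left(H,T \right)} = 4$ ($f{\left(H,T \right)} = -1 + 5 = 4$)
$r{\left(M,B \right)} = -2 + B$
$Z{\left(N,L \right)} = 4$
$110 + r{\left(3,-10 \right)} Z{\left(6,7 \right)} = 110 + \left(-2 - 10\right) 4 = 110 - 48 = 62$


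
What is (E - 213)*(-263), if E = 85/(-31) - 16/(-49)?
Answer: 86057808/1519 ≈ 56654.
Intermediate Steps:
E = -3669/1519 (E = 85*(-1/31) - 16*(-1/49) = -85/31 + 16/49 = -3669/1519 ≈ -2.4154)
(E - 213)*(-263) = (-3669/1519 - 213)*(-263) = -327216/1519*(-263) = 86057808/1519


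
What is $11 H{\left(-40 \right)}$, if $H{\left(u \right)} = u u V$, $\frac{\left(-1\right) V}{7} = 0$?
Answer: $0$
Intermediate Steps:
$V = 0$ ($V = \left(-7\right) 0 = 0$)
$H{\left(u \right)} = 0$ ($H{\left(u \right)} = u u 0 = u^{2} \cdot 0 = 0$)
$11 H{\left(-40 \right)} = 11 \cdot 0 = 0$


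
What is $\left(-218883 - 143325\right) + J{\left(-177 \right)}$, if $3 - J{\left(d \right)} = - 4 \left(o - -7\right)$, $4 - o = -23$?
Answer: $-362069$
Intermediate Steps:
$o = 27$ ($o = 4 - -23 = 4 + 23 = 27$)
$J{\left(d \right)} = 139$ ($J{\left(d \right)} = 3 - - 4 \left(27 - -7\right) = 3 - - 4 \left(27 + 7\right) = 3 - \left(-4\right) 34 = 3 - -136 = 3 + 136 = 139$)
$\left(-218883 - 143325\right) + J{\left(-177 \right)} = \left(-218883 - 143325\right) + 139 = -362208 + 139 = -362069$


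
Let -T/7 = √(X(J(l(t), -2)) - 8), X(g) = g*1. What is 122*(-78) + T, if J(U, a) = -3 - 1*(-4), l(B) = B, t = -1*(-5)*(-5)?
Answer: -9516 - 7*I*√7 ≈ -9516.0 - 18.52*I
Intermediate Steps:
t = -25 (t = 5*(-5) = -25)
J(U, a) = 1 (J(U, a) = -3 + 4 = 1)
X(g) = g
T = -7*I*√7 (T = -7*√(1 - 8) = -7*I*√7 ≈ -18.52*I)
122*(-78) + T = 122*(-78) - 7*I*√7 = -9516 - 7*I*√7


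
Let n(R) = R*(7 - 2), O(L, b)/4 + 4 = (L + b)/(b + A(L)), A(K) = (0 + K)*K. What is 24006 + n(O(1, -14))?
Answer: 23946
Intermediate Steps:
A(K) = K² (A(K) = K*K = K²)
O(L, b) = -16 + 4*(L + b)/(b + L²) (O(L, b) = -16 + 4*((L + b)/(b + L²)) = -16 + 4*(L + b)/(b + L²))
n(R) = 5*R (n(R) = R*5 = 5*R)
24006 + n(O(1, -14)) = 24006 + 5*(4*(1 - 4*1² - 3*(-14))/(-14 + 1²)) = 24006 + 5*(4*(1 - 4*1 + 42)/(-14 + 1)) = 24006 + 5*(4*(1 - 4 + 42)/(-13)) = 24006 + 5*(4*(-1/13)*39) = 24006 + 5*(-12) = 24006 - 60 = 23946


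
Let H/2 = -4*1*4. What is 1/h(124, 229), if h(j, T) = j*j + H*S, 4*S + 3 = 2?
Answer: 1/15384 ≈ 6.5003e-5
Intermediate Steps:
H = -32 (H = 2*(-4*1*4) = 2*(-4*4) = 2*(-16) = -32)
S = -¼ (S = -¾ + (¼)*2 = -¾ + ½ = -¼ ≈ -0.25000)
h(j, T) = 8 + j² (h(j, T) = j*j - 32*(-¼) = j² + 8 = 8 + j²)
1/h(124, 229) = 1/(8 + 124²) = 1/(8 + 15376) = 1/15384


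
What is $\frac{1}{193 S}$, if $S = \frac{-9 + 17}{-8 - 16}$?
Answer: $- \frac{3}{193} \approx -0.015544$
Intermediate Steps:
$S = - \frac{1}{3}$ ($S = \frac{8}{-24} = 8 \left(- \frac{1}{24}\right) = - \frac{1}{3} \approx -0.33333$)
$\frac{1}{193 S} = \frac{1}{193 \left(- \frac{1}{3}\right)} = \frac{1}{- \frac{193}{3}} = - \frac{3}{193}$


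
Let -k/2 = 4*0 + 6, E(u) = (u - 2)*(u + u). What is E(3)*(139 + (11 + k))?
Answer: 828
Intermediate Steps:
E(u) = 2*u*(-2 + u) (E(u) = (-2 + u)*(2*u) = 2*u*(-2 + u))
k = -12 (k = -2*(4*0 + 6) = -2*(0 + 6) = -2*6 = -12)
E(3)*(139 + (11 + k)) = (2*3*(-2 + 3))*(139 + (11 - 12)) = (2*3*1)*(139 - 1) = 6*138 = 828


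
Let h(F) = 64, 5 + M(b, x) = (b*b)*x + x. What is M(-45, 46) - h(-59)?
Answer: 93127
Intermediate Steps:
M(b, x) = -5 + x + x*b² (M(b, x) = -5 + ((b*b)*x + x) = -5 + (b²*x + x) = -5 + (x*b² + x) = -5 + (x + x*b²) = -5 + x + x*b²)
M(-45, 46) - h(-59) = (-5 + 46 + 46*(-45)²) - 1*64 = (-5 + 46 + 46*2025) - 64 = (-5 + 46 + 93150) - 64 = 93191 - 64 = 93127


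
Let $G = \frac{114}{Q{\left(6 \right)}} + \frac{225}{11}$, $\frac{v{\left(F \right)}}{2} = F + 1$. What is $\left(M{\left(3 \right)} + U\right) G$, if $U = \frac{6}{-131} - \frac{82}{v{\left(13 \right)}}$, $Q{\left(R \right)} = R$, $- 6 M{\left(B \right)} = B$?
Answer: $- \frac{197532}{1441} \approx -137.08$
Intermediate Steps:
$M{\left(B \right)} = - \frac{B}{6}$
$v{\left(F \right)} = 2 + 2 F$ ($v{\left(F \right)} = 2 \left(F + 1\right) = 2 \left(1 + F\right) = 2 + 2 F$)
$G = \frac{434}{11}$ ($G = \frac{114}{6} + \frac{225}{11} = 114 \cdot \frac{1}{6} + 225 \cdot \frac{1}{11} = 19 + \frac{225}{11} = \frac{434}{11} \approx 39.455$)
$U = - \frac{5455}{1834}$ ($U = \frac{6}{-131} - \frac{82}{2 + 2 \cdot 13} = 6 \left(- \frac{1}{131}\right) - \frac{82}{2 + 26} = - \frac{6}{131} - \frac{82}{28} = - \frac{6}{131} - \frac{41}{14} = - \frac{5455}{1834} \approx -2.9744$)
$\left(M{\left(3 \right)} + U\right) G = \left(\left(- \frac{1}{6}\right) 3 - \frac{5455}{1834}\right) \frac{434}{11} = \left(- \frac{1}{2} - \frac{5455}{1834}\right) \frac{434}{11} = \left(- \frac{3186}{917}\right) \frac{434}{11} = - \frac{197532}{1441}$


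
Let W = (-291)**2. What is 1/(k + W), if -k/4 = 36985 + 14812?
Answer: -1/122507 ≈ -8.1628e-6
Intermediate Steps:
k = -207188 (k = -4*(36985 + 14812) = -4*51797 = -207188)
W = 84681
1/(k + W) = 1/(-207188 + 84681) = 1/(-122507) = -1/122507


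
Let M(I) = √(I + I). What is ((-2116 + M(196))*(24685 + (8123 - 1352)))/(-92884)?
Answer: 16640224/23221 - 110096*√2/23221 ≈ 709.90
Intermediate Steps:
M(I) = √2*√I (M(I) = √(2*I) = √2*√I)
((-2116 + M(196))*(24685 + (8123 - 1352)))/(-92884) = ((-2116 + √2*√196)*(24685 + (8123 - 1352)))/(-92884) = ((-2116 + √2*14)*(24685 + 6771))*(-1/92884) = ((-2116 + 14*√2)*31456)*(-1/92884) = (-66560896 + 440384*√2)*(-1/92884) = 16640224/23221 - 110096*√2/23221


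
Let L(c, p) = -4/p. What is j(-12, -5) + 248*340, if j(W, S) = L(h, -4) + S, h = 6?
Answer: 84316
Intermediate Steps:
j(W, S) = 1 + S (j(W, S) = -4/(-4) + S = -4*(-¼) + S = 1 + S)
j(-12, -5) + 248*340 = (1 - 5) + 248*340 = -4 + 84320 = 84316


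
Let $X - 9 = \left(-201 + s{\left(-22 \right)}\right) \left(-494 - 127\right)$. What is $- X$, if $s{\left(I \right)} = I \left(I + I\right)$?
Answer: $476298$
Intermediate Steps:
$s{\left(I \right)} = 2 I^{2}$ ($s{\left(I \right)} = I 2 I = 2 I^{2}$)
$X = -476298$ ($X = 9 + \left(-201 + 2 \left(-22\right)^{2}\right) \left(-494 - 127\right) = 9 + \left(-201 + 2 \cdot 484\right) \left(-621\right) = 9 + \left(-201 + 968\right) \left(-621\right) = 9 + 767 \left(-621\right) = 9 - 476307 = -476298$)
$- X = \left(-1\right) \left(-476298\right) = 476298$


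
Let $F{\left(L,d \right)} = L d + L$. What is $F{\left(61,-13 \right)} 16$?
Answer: $-11712$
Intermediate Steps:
$F{\left(L,d \right)} = L + L d$
$F{\left(61,-13 \right)} 16 = 61 \left(1 - 13\right) 16 = 61 \left(-12\right) 16 = \left(-732\right) 16 = -11712$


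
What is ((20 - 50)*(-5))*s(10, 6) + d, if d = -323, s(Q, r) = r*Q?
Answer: 8677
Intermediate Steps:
s(Q, r) = Q*r
((20 - 50)*(-5))*s(10, 6) + d = ((20 - 50)*(-5))*(10*6) - 323 = -30*(-5)*60 - 323 = 150*60 - 323 = 9000 - 323 = 8677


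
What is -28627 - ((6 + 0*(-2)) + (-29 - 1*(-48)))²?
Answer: -29252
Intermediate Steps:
-28627 - ((6 + 0*(-2)) + (-29 - 1*(-48)))² = -28627 - ((6 + 0) + (-29 + 48))² = -28627 - (6 + 19)² = -28627 - 1*25² = -28627 - 1*625 = -28627 - 625 = -29252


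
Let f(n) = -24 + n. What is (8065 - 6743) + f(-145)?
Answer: 1153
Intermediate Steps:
(8065 - 6743) + f(-145) = (8065 - 6743) + (-24 - 145) = 1322 - 169 = 1153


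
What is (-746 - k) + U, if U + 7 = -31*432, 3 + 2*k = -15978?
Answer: -12309/2 ≈ -6154.5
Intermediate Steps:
k = -15981/2 (k = -3/2 + (½)*(-15978) = -3/2 - 7989 = -15981/2 ≈ -7990.5)
U = -13399 (U = -7 - 31*432 = -7 - 13392 = -13399)
(-746 - k) + U = (-746 - 1*(-15981/2)) - 13399 = (-746 + 15981/2) - 13399 = 14489/2 - 13399 = -12309/2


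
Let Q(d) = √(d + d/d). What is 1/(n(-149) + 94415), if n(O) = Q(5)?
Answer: 94415/8914192219 - √6/8914192219 ≈ 1.0591e-5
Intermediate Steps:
Q(d) = √(1 + d) (Q(d) = √(d + 1) = √(1 + d))
n(O) = √6 (n(O) = √(1 + 5) = √6)
1/(n(-149) + 94415) = 1/(√6 + 94415) = 1/(94415 + √6)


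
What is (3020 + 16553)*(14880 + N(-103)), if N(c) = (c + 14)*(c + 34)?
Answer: 411444033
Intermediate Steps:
N(c) = (14 + c)*(34 + c)
(3020 + 16553)*(14880 + N(-103)) = (3020 + 16553)*(14880 + (476 + (-103)**2 + 48*(-103))) = 19573*(14880 + (476 + 10609 - 4944)) = 19573*(14880 + 6141) = 19573*21021 = 411444033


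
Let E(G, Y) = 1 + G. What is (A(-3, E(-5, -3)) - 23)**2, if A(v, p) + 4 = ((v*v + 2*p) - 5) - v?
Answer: 784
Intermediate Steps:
A(v, p) = -9 + v**2 - v + 2*p (A(v, p) = -4 + (((v*v + 2*p) - 5) - v) = -4 + (((v**2 + 2*p) - 5) - v) = -4 + ((-5 + v**2 + 2*p) - v) = -4 + (-5 + v**2 - v + 2*p) = -9 + v**2 - v + 2*p)
(A(-3, E(-5, -3)) - 23)**2 = ((-9 + (-3)**2 - 1*(-3) + 2*(1 - 5)) - 23)**2 = ((-9 + 9 + 3 + 2*(-4)) - 23)**2 = ((-9 + 9 + 3 - 8) - 23)**2 = (-5 - 23)**2 = (-28)**2 = 784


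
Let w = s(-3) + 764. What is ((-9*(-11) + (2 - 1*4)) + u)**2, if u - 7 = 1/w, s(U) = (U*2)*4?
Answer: 5922995521/547600 ≈ 10816.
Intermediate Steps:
s(U) = 8*U (s(U) = (2*U)*4 = 8*U)
w = 740 (w = 8*(-3) + 764 = -24 + 764 = 740)
u = 5181/740 (u = 7 + 1/740 = 5181/740 ≈ 7.0014)
((-9*(-11) + (2 - 1*4)) + u)**2 = ((-9*(-11) + (2 - 1*4)) + 5181/740)**2 = ((99 + (2 - 4)) + 5181/740)**2 = ((99 - 2) + 5181/740)**2 = (97 + 5181/740)**2 = (76961/740)**2 = 5922995521/547600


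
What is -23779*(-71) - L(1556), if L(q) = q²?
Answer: -732827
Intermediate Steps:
-23779*(-71) - L(1556) = -23779*(-71) - 1*1556² = 1688309 - 1*2421136 = 1688309 - 2421136 = -732827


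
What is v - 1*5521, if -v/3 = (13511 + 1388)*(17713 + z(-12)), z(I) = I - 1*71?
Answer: -788013631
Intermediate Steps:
z(I) = -71 + I (z(I) = I - 71 = -71 + I)
v = -788008110 (v = -3*(13511 + 1388)*(17713 + (-71 - 12)) = -44697*(17713 - 83) = -44697*17630 = -3*262669370 = -788008110)
v - 1*5521 = -788008110 - 1*5521 = -788008110 - 5521 = -788013631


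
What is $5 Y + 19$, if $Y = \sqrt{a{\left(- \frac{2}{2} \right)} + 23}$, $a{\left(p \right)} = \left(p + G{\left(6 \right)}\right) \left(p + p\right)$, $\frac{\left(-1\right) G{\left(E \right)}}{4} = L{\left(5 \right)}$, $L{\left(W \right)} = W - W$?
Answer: $44$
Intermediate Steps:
$L{\left(W \right)} = 0$
$G{\left(E \right)} = 0$ ($G{\left(E \right)} = \left(-4\right) 0 = 0$)
$a{\left(p \right)} = 2 p^{2}$ ($a{\left(p \right)} = \left(p + 0\right) \left(p + p\right) = p 2 p = 2 p^{2}$)
$Y = 5$ ($Y = \sqrt{2 \left(- \frac{2}{2}\right)^{2} + 23} = \sqrt{2 \left(\left(-2\right) \frac{1}{2}\right)^{2} + 23} = \sqrt{2 \left(-1\right)^{2} + 23} = \sqrt{2 \cdot 1 + 23} = \sqrt{2 + 23} = \sqrt{25} = 5$)
$5 Y + 19 = 5 \cdot 5 + 19 = 25 + 19 = 44$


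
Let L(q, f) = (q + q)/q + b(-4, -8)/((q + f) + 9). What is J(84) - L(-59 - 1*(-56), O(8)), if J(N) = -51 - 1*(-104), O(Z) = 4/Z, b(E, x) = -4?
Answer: 671/13 ≈ 51.615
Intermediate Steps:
L(q, f) = 2 - 4/(9 + f + q) (L(q, f) = (q + q)/q - 4/((q + f) + 9) = (2*q)/q - 4/((f + q) + 9) = 2 - 4/(9 + f + q))
J(N) = 53 (J(N) = -51 + 104 = 53)
J(84) - L(-59 - 1*(-56), O(8)) = 53 - 2*(7 + 4/8 + (-59 - 1*(-56)))/(9 + 4/8 + (-59 - 1*(-56))) = 53 - 2*(7 + 4*(⅛) + (-59 + 56))/(9 + 4*(⅛) + (-59 + 56)) = 53 - 2*(7 + ½ - 3)/(9 + ½ - 3) = 53 - 2*9/(13/2*2) = 53 - 2*2*9/(13*2) = 53 - 1*18/13 = 53 - 18/13 = 671/13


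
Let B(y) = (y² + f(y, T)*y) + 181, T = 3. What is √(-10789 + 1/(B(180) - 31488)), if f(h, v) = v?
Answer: 6*I*√799191833/1633 ≈ 103.87*I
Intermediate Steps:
B(y) = 181 + y² + 3*y (B(y) = (y² + 3*y) + 181 = 181 + y² + 3*y)
√(-10789 + 1/(B(180) - 31488)) = √(-10789 + 1/((181 + 180² + 3*180) - 31488)) = √(-10789 + 1/((181 + 32400 + 540) - 31488)) = √(-10789 + 1/(33121 - 31488)) = √(-10789 + 1/1633) = √(-17618436/1633) = 6*I*√799191833/1633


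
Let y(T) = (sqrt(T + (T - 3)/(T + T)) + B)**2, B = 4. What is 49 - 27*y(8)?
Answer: -9719/16 - 54*sqrt(133) ≈ -1230.2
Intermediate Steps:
y(T) = (4 + sqrt(T + (-3 + T)/(2*T)))**2 (y(T) = (sqrt(T + (T - 3)/(T + T)) + 4)**2 = (sqrt(T + (-3 + T)/((2*T))) + 4)**2 = (sqrt(T + (-3 + T)*(1/(2*T))) + 4)**2 = (sqrt(T + (-3 + T)/(2*T)) + 4)**2 = (4 + sqrt(T + (-3 + T)/(2*T)))**2)
49 - 27*y(8) = 49 - 27*(8 + sqrt(2)*sqrt(1 - 3/8 + 2*8))**2/4 = 49 - 27*(8 + sqrt(2)*sqrt(1 - 3*1/8 + 16))**2/4 = 49 - 27*(8 + sqrt(2)*sqrt(1 - 3/8 + 16))**2/4 = 49 - 27*(8 + sqrt(2)*sqrt(133/8))**2/4 = 49 - 27*(8 + sqrt(2)*(sqrt(266)/4))**2/4 = 49 - 27*(8 + sqrt(133)/2)**2/4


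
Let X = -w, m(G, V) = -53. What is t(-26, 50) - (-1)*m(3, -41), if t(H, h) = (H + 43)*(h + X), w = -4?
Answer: 865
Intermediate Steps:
X = 4 (X = -1*(-4) = 4)
t(H, h) = (4 + h)*(43 + H) (t(H, h) = (H + 43)*(h + 4) = (43 + H)*(4 + h) = (4 + h)*(43 + H))
t(-26, 50) - (-1)*m(3, -41) = (172 + 4*(-26) + 43*50 - 26*50) - (-1)*(-53) = (172 - 104 + 2150 - 1300) - 1*53 = 918 - 53 = 865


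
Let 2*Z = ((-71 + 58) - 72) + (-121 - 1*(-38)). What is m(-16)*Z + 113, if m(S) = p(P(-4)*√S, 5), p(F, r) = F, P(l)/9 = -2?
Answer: 113 + 6048*I ≈ 113.0 + 6048.0*I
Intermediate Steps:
P(l) = -18 (P(l) = 9*(-2) = -18)
m(S) = -18*√S
Z = -84 (Z = (((-71 + 58) - 72) + (-121 - 1*(-38)))/2 = ((-13 - 72) + (-121 + 38))/2 = (-85 - 83)/2 = (½)*(-168) = -84)
m(-16)*Z + 113 = -72*I*(-84) + 113 = 6048*I + 113 = 113 + 6048*I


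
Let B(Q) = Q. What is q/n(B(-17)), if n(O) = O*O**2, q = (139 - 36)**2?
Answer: -10609/4913 ≈ -2.1594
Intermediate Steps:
q = 10609 (q = 103**2 = 10609)
n(O) = O**3
q/n(B(-17)) = 10609/((-17)**3) = 10609/(-4913) = 10609*(-1/4913) = -10609/4913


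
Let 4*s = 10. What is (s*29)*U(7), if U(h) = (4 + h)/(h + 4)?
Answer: 145/2 ≈ 72.500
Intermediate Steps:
s = 5/2 (s = (¼)*10 = 5/2 ≈ 2.5000)
U(h) = 1 (U(h) = (4 + h)/(4 + h) = 1)
(s*29)*U(7) = ((5/2)*29)*1 = (145/2)*1 = 145/2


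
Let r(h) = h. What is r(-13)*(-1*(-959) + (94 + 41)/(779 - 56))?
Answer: -3005132/241 ≈ -12469.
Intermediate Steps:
r(-13)*(-1*(-959) + (94 + 41)/(779 - 56)) = -13*(-1*(-959) + (94 + 41)/(779 - 56)) = -13*(959 + 135/723) = -13*(959 + 135*(1/723)) = -13*(959 + 45/241) = -13*231164/241 = -3005132/241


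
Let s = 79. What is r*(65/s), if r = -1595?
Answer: -103675/79 ≈ -1312.3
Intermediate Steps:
r*(65/s) = -103675/79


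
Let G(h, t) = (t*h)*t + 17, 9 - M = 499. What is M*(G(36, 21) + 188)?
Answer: -7879690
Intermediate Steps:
M = -490 (M = 9 - 1*499 = 9 - 499 = -490)
G(h, t) = 17 + h*t**2 (G(h, t) = (h*t)*t + 17 = h*t**2 + 17 = 17 + h*t**2)
M*(G(36, 21) + 188) = -490*((17 + 36*21**2) + 188) = -490*((17 + 36*441) + 188) = -490*((17 + 15876) + 188) = -490*(15893 + 188) = -490*16081 = -7879690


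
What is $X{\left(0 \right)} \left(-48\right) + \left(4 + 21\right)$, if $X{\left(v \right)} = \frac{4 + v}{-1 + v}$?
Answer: $217$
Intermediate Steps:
$X{\left(v \right)} = \frac{4 + v}{-1 + v}$
$X{\left(0 \right)} \left(-48\right) + \left(4 + 21\right) = \frac{4 + 0}{-1 + 0} \left(-48\right) + \left(4 + 21\right) = \frac{1}{-1} \cdot 4 \left(-48\right) + 25 = \left(-1\right) 4 \left(-48\right) + 25 = \left(-4\right) \left(-48\right) + 25 = 192 + 25 = 217$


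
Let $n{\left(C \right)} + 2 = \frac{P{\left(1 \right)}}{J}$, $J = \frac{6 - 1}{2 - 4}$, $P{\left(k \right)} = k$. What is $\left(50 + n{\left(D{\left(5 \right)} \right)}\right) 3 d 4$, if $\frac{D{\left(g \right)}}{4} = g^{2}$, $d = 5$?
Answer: $2856$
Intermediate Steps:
$J = - \frac{5}{2}$ ($J = \frac{5}{-2} = 5 \left(- \frac{1}{2}\right) = - \frac{5}{2} \approx -2.5$)
$D{\left(g \right)} = 4 g^{2}$
$n{\left(C \right)} = - \frac{12}{5}$ ($n{\left(C \right)} = -2 + 1 \frac{1}{- \frac{5}{2}} = -2 + 1 \left(- \frac{2}{5}\right) = -2 - \frac{2}{5} = - \frac{12}{5}$)
$\left(50 + n{\left(D{\left(5 \right)} \right)}\right) 3 d 4 = \left(50 - \frac{12}{5}\right) 3 \cdot 5 \cdot 4 = \frac{238 \cdot 15 \cdot 4}{5} = \frac{238}{5} \cdot 60 = 2856$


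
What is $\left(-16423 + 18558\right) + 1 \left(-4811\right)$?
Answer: $-2676$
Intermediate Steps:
$\left(-16423 + 18558\right) + 1 \left(-4811\right) = 2135 - 4811 = -2676$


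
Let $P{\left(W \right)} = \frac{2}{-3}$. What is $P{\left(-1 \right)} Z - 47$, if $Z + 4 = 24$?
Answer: $- \frac{181}{3} \approx -60.333$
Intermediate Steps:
$P{\left(W \right)} = - \frac{2}{3}$ ($P{\left(W \right)} = 2 \left(- \frac{1}{3}\right) = - \frac{2}{3}$)
$Z = 20$ ($Z = -4 + 24 = 20$)
$P{\left(-1 \right)} Z - 47 = \left(- \frac{2}{3}\right) 20 - 47 = - \frac{40}{3} - 47 = - \frac{181}{3}$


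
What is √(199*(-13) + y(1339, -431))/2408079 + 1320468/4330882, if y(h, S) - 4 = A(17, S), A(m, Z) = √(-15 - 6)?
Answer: 660234/2165441 + √(-2583 + I*√21)/2408079 ≈ 0.3049 + 2.1105e-5*I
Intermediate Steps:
A(m, Z) = I*√21 (A(m, Z) = √(-21) = I*√21)
y(h, S) = 4 + I*√21
√(199*(-13) + y(1339, -431))/2408079 + 1320468/4330882 = √(199*(-13) + (4 + I*√21))/2408079 + 1320468/4330882 = √(-2587 + (4 + I*√21))*(1/2408079) + 1320468*(1/4330882) = √(-2583 + I*√21)*(1/2408079) + 660234/2165441 = √(-2583 + I*√21)/2408079 + 660234/2165441 = 660234/2165441 + √(-2583 + I*√21)/2408079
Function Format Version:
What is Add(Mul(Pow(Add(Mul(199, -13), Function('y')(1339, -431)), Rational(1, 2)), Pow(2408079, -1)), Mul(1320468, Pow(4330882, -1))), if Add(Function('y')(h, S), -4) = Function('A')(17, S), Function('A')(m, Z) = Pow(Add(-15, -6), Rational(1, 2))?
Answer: Add(Rational(660234, 2165441), Mul(Rational(1, 2408079), Pow(Add(-2583, Mul(I, Pow(21, Rational(1, 2)))), Rational(1, 2)))) ≈ Add(0.30490, Mul(2.1105e-5, I))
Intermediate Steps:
Function('A')(m, Z) = Mul(I, Pow(21, Rational(1, 2))) (Function('A')(m, Z) = Pow(-21, Rational(1, 2)) = Mul(I, Pow(21, Rational(1, 2))))
Function('y')(h, S) = Add(4, Mul(I, Pow(21, Rational(1, 2))))
Add(Mul(Pow(Add(Mul(199, -13), Function('y')(1339, -431)), Rational(1, 2)), Pow(2408079, -1)), Mul(1320468, Pow(4330882, -1))) = Add(Mul(Pow(Add(Mul(199, -13), Add(4, Mul(I, Pow(21, Rational(1, 2))))), Rational(1, 2)), Pow(2408079, -1)), Mul(1320468, Pow(4330882, -1))) = Add(Mul(Pow(Add(-2587, Add(4, Mul(I, Pow(21, Rational(1, 2))))), Rational(1, 2)), Rational(1, 2408079)), Mul(1320468, Rational(1, 4330882))) = Add(Mul(Pow(Add(-2583, Mul(I, Pow(21, Rational(1, 2)))), Rational(1, 2)), Rational(1, 2408079)), Rational(660234, 2165441)) = Add(Mul(Rational(1, 2408079), Pow(Add(-2583, Mul(I, Pow(21, Rational(1, 2)))), Rational(1, 2))), Rational(660234, 2165441)) = Add(Rational(660234, 2165441), Mul(Rational(1, 2408079), Pow(Add(-2583, Mul(I, Pow(21, Rational(1, 2)))), Rational(1, 2))))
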